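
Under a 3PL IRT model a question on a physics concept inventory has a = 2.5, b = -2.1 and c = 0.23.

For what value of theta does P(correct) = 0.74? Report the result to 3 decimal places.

-1.831

P(theta) = c + (1 − c) · 1 / (1 + exp(−a(theta − b)))
Remove guessing floor: (0.74 − 0.23)/(1 − 0.23) = 0.6623
logit = ln(0.6623/0.3377) = 0.6737
theta = b + logit/(a) = -2.1 + 0.6737/2.5000 = -1.8305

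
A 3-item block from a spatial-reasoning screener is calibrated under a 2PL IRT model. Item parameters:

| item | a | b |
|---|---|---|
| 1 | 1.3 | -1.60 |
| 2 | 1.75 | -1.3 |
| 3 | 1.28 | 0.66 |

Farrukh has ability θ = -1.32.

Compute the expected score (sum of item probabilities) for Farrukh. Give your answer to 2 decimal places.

P(θ) = 1 / (1 + exp(−a(θ − b)))
P_1 = 1/(1+e^{-0.3640}) = 0.5900
P_2 = 1/(1+e^{0.0350}) = 0.4913
P_3 = 1/(1+e^{2.5344}) = 0.0735
E[score] = 0.5900 + 0.4913 + 0.0735 = 1.1547

1.15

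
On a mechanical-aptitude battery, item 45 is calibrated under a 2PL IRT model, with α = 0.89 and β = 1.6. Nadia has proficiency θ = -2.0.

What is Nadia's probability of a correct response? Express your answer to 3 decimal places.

0.039

P(θ) = 1 / (1 + exp(−α(θ − β)))
Exponent: 0.89 × (-2.0 − 1.6) = -3.2040
1/(1 + e^{3.2040}) = 0.0390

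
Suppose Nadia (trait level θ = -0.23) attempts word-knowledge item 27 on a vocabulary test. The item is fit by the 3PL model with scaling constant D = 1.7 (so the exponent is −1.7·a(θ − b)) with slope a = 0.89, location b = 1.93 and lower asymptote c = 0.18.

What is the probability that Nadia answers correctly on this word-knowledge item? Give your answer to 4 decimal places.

0.2101

P(θ) = c + (1 − c) · 1 / (1 + exp(−D·a(θ − b)))
Exponent: 1.7 × 0.89 × (-0.23 − 1.93) = -3.2681
1/(1 + e^{3.2681}) = 0.0367
P = 0.18 + 0.82 × 0.0367 = 0.2101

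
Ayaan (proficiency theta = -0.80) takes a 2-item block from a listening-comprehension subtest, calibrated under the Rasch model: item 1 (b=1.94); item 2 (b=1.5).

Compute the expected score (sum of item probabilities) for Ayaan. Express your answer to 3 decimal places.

P(theta) = 1 / (1 + exp(−(theta − b)))
P_1 = 1/(1+e^{2.7400}) = 0.0607
P_2 = 1/(1+e^{2.3000}) = 0.0911
E[score] = 0.0607 + 0.0911 = 0.1518

0.152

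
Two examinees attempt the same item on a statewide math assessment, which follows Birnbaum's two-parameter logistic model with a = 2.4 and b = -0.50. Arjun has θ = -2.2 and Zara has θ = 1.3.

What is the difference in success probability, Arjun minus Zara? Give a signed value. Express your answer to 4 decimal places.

-0.9702

P(θ) = 1 / (1 + exp(−a(θ − b)))
P(Arjun) = 0.0166  [exponent -4.0800]
P(Zara) = 0.9869  [exponent 4.3200]
Difference = 0.0166 − 0.9869 = -0.9702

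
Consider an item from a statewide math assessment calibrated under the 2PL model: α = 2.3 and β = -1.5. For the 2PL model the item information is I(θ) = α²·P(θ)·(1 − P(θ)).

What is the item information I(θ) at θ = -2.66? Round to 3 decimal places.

0.321

P = 1/(1+e^{2.6680}) = 0.0649
P(1−P) = 0.0649 × 0.9351 = 0.0607
I = α² × P(1−P) = 2.3² × 0.0607 = 0.32099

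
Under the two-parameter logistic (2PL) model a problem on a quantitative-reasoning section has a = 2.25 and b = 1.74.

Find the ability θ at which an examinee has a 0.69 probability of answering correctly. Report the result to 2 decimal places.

2.10

P(θ) = 1 / (1 + exp(−a(θ − b)))
logit = ln(0.6900/0.3100) = 0.8001
θ = b + logit/(a) = 1.74 + 0.8001/2.2500 = 2.0956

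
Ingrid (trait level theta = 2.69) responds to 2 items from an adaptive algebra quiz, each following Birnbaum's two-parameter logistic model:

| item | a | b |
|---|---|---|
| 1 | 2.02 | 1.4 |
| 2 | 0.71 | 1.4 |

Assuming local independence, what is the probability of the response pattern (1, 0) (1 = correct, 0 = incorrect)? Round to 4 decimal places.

0.2661

P(theta) = 1 / (1 + exp(−a(theta − b)))
P_1 = 1/(1+e^{-2.6058}) = 0.9312
P_2 = 1/(1+e^{-0.9159}) = 0.7142
L = P_1 × (1−P_2) = 0.9312 × 0.2858 = 0.26614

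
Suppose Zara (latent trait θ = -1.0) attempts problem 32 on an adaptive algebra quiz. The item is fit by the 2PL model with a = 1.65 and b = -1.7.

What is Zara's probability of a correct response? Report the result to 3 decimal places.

0.760

P(θ) = 1 / (1 + exp(−a(θ − b)))
Exponent: 1.65 × (-1.0 − (-1.7)) = 1.1550
1/(1 + e^{-1.1550}) = 0.7604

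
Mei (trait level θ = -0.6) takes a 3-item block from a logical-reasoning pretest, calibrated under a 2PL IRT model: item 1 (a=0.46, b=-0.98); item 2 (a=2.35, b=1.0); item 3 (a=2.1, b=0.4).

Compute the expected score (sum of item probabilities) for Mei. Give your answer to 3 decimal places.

P(θ) = 1 / (1 + exp(−a(θ − b)))
P_1 = 1/(1+e^{-0.1748}) = 0.5436
P_2 = 1/(1+e^{3.7600}) = 0.0228
P_3 = 1/(1+e^{2.1000}) = 0.1091
E[score] = 0.5436 + 0.0228 + 0.1091 = 0.6754

0.675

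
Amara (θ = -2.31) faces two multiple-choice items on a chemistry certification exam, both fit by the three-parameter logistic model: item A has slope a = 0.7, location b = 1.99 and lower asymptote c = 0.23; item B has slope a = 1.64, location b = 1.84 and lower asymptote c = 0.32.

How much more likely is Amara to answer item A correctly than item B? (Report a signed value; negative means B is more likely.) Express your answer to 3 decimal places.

P(θ) = c + (1 − c) · 1 / (1 + exp(−a(θ − b)))
P_A = 0.2662
P_B = 0.3208
P_A − P_B = -0.0546

-0.055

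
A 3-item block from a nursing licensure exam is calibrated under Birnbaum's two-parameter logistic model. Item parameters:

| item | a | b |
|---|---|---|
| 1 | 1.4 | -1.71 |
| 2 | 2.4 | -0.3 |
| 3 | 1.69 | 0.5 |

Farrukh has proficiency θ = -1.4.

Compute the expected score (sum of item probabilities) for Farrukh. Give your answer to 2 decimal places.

P(θ) = 1 / (1 + exp(−a(θ − b)))
P_1 = 1/(1+e^{-0.4340}) = 0.6068
P_2 = 1/(1+e^{2.6400}) = 0.0666
P_3 = 1/(1+e^{3.2110}) = 0.0388
E[score] = 0.6068 + 0.0666 + 0.0388 = 0.7122

0.71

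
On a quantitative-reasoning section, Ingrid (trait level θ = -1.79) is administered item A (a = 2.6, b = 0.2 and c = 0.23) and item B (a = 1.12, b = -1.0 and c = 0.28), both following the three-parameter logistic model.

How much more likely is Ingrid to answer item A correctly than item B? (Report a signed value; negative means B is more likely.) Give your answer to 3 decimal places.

P(θ) = c + (1 − c) · 1 / (1 + exp(−a(θ − b)))
P_A = 0.2343
P_B = 0.4904
P_A − P_B = -0.2560

-0.256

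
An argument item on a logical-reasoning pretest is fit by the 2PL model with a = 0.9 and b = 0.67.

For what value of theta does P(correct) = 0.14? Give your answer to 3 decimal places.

P(theta) = 1 / (1 + exp(−a(theta − b)))
logit = ln(0.1400/0.8600) = -1.8153
theta = b + logit/(a) = 0.67 + (-1.8153)/0.9000 = -1.3470

-1.347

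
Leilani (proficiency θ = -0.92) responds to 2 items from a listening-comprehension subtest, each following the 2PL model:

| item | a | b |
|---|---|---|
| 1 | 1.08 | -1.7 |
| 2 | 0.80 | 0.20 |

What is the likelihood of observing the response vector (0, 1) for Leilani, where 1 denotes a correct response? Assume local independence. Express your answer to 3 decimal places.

P(θ) = 1 / (1 + exp(−a(θ − b)))
P_1 = 1/(1+e^{-0.8424}) = 0.6990
P_2 = 1/(1+e^{0.8960}) = 0.2899
L = (1−P_1) × P_2 = 0.3010 × 0.2899 = 0.08726

0.087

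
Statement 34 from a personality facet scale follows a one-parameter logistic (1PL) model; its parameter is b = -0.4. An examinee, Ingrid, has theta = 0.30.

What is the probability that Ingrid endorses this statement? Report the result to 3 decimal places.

0.668

P(theta) = 1 / (1 + exp(−(theta − b)))
Exponent: (0.30 − (-0.4)) = 0.7000
1/(1 + e^{-0.7000}) = 0.6682
P = 0.6682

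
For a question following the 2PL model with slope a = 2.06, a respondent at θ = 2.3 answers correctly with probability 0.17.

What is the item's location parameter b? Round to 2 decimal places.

P(θ) = 1 / (1 + exp(−a(θ − b)))
logit(0.17) = ln(0.17/0.83) = -1.5856
b = θ − logit/(a) = 2.3 − (-1.5856)/2.0600 = 3.0697

3.07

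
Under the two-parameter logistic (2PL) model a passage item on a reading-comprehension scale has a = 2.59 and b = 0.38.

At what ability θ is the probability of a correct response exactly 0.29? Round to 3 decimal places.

P(θ) = 1 / (1 + exp(−a(θ − b)))
logit = ln(0.2900/0.7100) = -0.8954
θ = b + logit/(a) = 0.38 + (-0.8954)/2.5900 = 0.0343

0.034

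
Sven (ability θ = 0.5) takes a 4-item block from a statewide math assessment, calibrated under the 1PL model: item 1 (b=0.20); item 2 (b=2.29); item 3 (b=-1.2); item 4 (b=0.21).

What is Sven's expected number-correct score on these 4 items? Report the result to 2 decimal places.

2.14

P(θ) = 1 / (1 + exp(−(θ − b)))
P_1 = 1/(1+e^{-0.3000}) = 0.5744
P_2 = 1/(1+e^{1.7900}) = 0.1431
P_3 = 1/(1+e^{-1.7000}) = 0.8455
P_4 = 1/(1+e^{-0.2900}) = 0.5720
E[score] = 0.5744 + 0.1431 + 0.8455 + 0.5720 = 2.1350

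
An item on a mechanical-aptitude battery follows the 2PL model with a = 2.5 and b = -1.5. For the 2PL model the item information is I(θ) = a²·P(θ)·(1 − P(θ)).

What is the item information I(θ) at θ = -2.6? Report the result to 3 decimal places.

0.353

P = 1/(1+e^{2.7500}) = 0.0601
P(1−P) = 0.0601 × 0.9399 = 0.0565
I = a² × P(1−P) = 2.5² × 0.0565 = 0.35298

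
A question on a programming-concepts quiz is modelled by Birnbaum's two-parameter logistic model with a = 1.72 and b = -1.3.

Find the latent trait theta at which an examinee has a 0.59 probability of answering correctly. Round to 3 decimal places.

P(theta) = 1 / (1 + exp(−a(theta − b)))
logit = ln(0.5900/0.4100) = 0.3640
theta = b + logit/(a) = -1.3 + 0.3640/1.7200 = -1.0884

-1.088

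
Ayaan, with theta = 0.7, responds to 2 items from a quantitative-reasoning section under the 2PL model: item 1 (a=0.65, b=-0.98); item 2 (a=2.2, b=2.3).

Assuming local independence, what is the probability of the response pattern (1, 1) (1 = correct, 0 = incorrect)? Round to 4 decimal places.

P(theta) = 1 / (1 + exp(−a(theta − b)))
P_1 = 1/(1+e^{-1.0920}) = 0.7488
P_2 = 1/(1+e^{3.5200}) = 0.0287
L = P_1 × P_2 = 0.7488 × 0.0287 = 0.02153

0.0215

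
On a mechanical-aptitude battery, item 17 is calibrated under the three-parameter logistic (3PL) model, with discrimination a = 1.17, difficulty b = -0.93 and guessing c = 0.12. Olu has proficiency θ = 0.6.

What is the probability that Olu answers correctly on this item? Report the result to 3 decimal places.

0.874

P(θ) = c + (1 − c) · 1 / (1 + exp(−a(θ − b)))
Exponent: 1.17 × (0.6 − (-0.93)) = 1.7901
1/(1 + e^{-1.7901}) = 0.8569
P = 0.12 + 0.88 × 0.8569 = 0.8741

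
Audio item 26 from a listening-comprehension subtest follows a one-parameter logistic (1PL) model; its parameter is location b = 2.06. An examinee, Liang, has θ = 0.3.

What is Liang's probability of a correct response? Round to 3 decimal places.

P(θ) = 1 / (1 + exp(−(θ − b)))
Exponent: (0.3 − 2.06) = -1.7600
1/(1 + e^{1.7600}) = 0.1468
P = 0.1468

0.147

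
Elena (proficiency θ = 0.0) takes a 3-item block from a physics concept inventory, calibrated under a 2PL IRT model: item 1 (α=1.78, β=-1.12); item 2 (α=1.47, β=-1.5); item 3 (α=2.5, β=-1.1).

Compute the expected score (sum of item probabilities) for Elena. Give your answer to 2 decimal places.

2.72

P(θ) = 1 / (1 + exp(−α(θ − β)))
P_1 = 1/(1+e^{-1.9936}) = 0.8801
P_2 = 1/(1+e^{-2.2050}) = 0.9007
P_3 = 1/(1+e^{-2.7500}) = 0.9399
E[score] = 0.8801 + 0.9007 + 0.9399 = 2.7207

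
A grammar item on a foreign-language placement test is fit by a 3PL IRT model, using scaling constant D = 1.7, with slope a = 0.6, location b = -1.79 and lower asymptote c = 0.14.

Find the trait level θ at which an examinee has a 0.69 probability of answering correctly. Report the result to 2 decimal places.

-1.23

P(θ) = c + (1 − c) · 1 / (1 + exp(−D·a(θ − b)))
Remove guessing floor: (0.69 − 0.14)/(1 − 0.14) = 0.6395
logit = ln(0.6395/0.3605) = 0.5733
θ = b + logit/(1.7·a) = -1.79 + 0.5733/1.0200 = -1.2279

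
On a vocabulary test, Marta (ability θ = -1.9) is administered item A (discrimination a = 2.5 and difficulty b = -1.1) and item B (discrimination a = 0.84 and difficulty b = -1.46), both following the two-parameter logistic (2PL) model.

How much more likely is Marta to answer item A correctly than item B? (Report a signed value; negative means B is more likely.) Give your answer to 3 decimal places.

P(θ) = 1 / (1 + exp(−a(θ − b)))
P_A = 0.1192
P_B = 0.4086
P_A − P_B = -0.2894

-0.289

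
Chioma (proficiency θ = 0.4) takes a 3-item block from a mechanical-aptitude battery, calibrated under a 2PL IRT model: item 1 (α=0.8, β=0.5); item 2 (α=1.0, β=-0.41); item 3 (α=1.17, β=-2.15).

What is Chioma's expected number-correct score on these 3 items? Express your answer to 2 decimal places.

P(θ) = 1 / (1 + exp(−α(θ − β)))
P_1 = 1/(1+e^{0.0800}) = 0.4800
P_2 = 1/(1+e^{-0.8100}) = 0.6921
P_3 = 1/(1+e^{-2.9835}) = 0.9518
E[score] = 0.4800 + 0.6921 + 0.9518 = 2.1239

2.12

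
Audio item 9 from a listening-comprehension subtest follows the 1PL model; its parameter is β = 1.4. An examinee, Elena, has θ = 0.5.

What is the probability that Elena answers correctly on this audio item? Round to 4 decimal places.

P(θ) = 1 / (1 + exp(−(θ − β)))
Exponent: (0.5 − 1.4) = -0.9000
1/(1 + e^{0.9000}) = 0.2891
P = 0.2891

0.2891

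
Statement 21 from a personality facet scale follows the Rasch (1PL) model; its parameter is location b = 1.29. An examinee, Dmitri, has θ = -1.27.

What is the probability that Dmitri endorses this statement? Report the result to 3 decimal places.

0.072

P(θ) = 1 / (1 + exp(−(θ − b)))
Exponent: (-1.27 − 1.29) = -2.5600
1/(1 + e^{2.5600}) = 0.0718
P = 0.0718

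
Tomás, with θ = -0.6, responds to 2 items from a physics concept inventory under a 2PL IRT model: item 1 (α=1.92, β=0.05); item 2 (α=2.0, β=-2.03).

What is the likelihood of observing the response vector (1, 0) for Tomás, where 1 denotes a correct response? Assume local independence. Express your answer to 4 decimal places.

0.0121

P(θ) = 1 / (1 + exp(−α(θ − β)))
P_1 = 1/(1+e^{1.2480}) = 0.2230
P_2 = 1/(1+e^{-2.8600}) = 0.9458
L = P_1 × (1−P_2) = 0.2230 × 0.0542 = 0.01208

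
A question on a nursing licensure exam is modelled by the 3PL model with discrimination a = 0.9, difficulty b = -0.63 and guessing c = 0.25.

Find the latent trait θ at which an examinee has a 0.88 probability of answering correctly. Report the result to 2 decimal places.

1.21

P(θ) = c + (1 − c) · 1 / (1 + exp(−a(θ − b)))
Remove guessing floor: (0.88 − 0.25)/(1 − 0.25) = 0.8400
logit = ln(0.8400/0.1600) = 1.6582
θ = b + logit/(a) = -0.63 + 1.6582/0.9000 = 1.2125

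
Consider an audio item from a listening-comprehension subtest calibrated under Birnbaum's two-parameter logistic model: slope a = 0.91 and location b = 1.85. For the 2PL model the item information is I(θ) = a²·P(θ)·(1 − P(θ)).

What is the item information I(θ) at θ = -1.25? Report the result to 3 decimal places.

P = 1/(1+e^{2.8210}) = 0.0562
P(1−P) = 0.0562 × 0.9438 = 0.0530
I = a² × P(1−P) = 0.91² × 0.0530 = 0.04392

0.044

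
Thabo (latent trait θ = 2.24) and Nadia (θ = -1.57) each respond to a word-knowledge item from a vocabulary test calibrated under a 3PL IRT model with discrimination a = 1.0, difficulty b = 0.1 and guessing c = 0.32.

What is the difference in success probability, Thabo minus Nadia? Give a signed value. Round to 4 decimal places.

P(θ) = c + (1 − c) · 1 / (1 + exp(−a(θ − b)))
P(Thabo) = 0.9284  [exponent 2.1400]
P(Nadia) = 0.4277  [exponent -1.6700]
Difference = 0.9284 − 0.4277 = 0.5007

0.5007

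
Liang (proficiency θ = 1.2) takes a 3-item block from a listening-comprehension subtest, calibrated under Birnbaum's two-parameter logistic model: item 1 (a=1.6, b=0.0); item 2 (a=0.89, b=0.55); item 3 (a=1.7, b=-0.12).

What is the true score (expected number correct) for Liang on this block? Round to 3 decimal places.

2.417

P(θ) = 1 / (1 + exp(−a(θ − b)))
P_1 = 1/(1+e^{-1.9200}) = 0.8721
P_2 = 1/(1+e^{-0.5785}) = 0.6407
P_3 = 1/(1+e^{-2.2440}) = 0.9041
E[score] = 0.8721 + 0.6407 + 0.9041 = 2.4170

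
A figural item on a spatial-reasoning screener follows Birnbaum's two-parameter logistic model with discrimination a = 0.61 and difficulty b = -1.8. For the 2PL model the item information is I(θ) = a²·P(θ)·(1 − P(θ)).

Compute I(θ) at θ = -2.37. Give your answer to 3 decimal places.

P = 1/(1+e^{0.3477}) = 0.4139
P(1−P) = 0.4139 × 0.5861 = 0.2426
I = a² × P(1−P) = 0.61² × 0.2426 = 0.09027

0.090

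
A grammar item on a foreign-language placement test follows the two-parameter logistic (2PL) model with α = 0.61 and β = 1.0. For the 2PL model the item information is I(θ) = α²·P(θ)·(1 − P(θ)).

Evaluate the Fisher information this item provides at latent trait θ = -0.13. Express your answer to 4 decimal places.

P = 1/(1+e^{0.6893}) = 0.3342
P(1−P) = 0.3342 × 0.6658 = 0.2225
I = α² × P(1−P) = 0.61² × 0.2225 = 0.08279

0.0828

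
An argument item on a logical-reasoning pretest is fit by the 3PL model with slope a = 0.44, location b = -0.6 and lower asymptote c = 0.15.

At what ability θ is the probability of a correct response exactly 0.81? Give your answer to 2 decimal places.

P(θ) = c + (1 − c) · 1 / (1 + exp(−a(θ − b)))
Remove guessing floor: (0.81 − 0.15)/(1 − 0.15) = 0.7765
logit = ln(0.7765/0.2235) = 1.2452
θ = b + logit/(a) = -0.6 + 1.2452/0.4400 = 2.2300

2.23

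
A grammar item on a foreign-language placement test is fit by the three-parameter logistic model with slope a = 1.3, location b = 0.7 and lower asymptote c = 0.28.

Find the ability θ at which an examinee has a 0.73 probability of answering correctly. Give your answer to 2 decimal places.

P(θ) = c + (1 − c) · 1 / (1 + exp(−a(θ − b)))
Remove guessing floor: (0.73 − 0.28)/(1 − 0.28) = 0.6250
logit = ln(0.6250/0.3750) = 0.5108
θ = b + logit/(a) = 0.7 + 0.5108/1.3000 = 1.0929

1.09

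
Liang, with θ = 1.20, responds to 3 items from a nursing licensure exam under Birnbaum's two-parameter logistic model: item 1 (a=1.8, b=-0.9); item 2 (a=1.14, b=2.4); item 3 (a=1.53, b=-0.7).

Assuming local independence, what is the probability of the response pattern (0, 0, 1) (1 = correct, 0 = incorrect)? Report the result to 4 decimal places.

0.0169

P(θ) = 1 / (1 + exp(−a(θ − b)))
P_1 = 1/(1+e^{-3.7800}) = 0.9777
P_2 = 1/(1+e^{1.3680}) = 0.2029
P_3 = 1/(1+e^{-2.9070}) = 0.9482
L = (1−P_1) × (1−P_2) × P_3 = 0.0223 × 0.7971 × 0.9482 = 0.01686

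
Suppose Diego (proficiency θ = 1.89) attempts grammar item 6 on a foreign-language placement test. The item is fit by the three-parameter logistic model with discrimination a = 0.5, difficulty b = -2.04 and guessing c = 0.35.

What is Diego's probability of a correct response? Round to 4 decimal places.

P(θ) = c + (1 − c) · 1 / (1 + exp(−a(θ − b)))
Exponent: 0.5 × (1.89 − (-2.04)) = 1.9650
1/(1 + e^{-1.9650}) = 0.8771
P = 0.35 + 0.65 × 0.8771 = 0.9201

0.9201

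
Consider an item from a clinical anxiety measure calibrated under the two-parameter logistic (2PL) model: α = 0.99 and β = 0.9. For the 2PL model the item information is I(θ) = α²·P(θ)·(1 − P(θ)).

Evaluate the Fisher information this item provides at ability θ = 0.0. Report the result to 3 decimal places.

0.202

P = 1/(1+e^{0.8910}) = 0.2909
P(1−P) = 0.2909 × 0.7091 = 0.2063
I = α² × P(1−P) = 0.99² × 0.2063 = 0.20217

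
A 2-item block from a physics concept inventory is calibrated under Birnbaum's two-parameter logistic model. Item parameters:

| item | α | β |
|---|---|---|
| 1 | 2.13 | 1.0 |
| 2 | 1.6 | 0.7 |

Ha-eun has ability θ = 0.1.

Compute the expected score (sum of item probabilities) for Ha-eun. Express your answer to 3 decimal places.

P(θ) = 1 / (1 + exp(−α(θ − β)))
P_1 = 1/(1+e^{1.9170}) = 0.1282
P_2 = 1/(1+e^{0.9600}) = 0.2769
E[score] = 0.1282 + 0.2769 = 0.4051

0.405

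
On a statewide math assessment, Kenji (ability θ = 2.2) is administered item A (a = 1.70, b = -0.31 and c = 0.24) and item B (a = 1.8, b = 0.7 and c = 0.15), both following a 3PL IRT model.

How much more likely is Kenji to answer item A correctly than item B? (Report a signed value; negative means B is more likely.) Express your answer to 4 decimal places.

P(θ) = c + (1 − c) · 1 / (1 + exp(−a(θ − b)))
P_A = 0.9895
P_B = 0.9465
P_A − P_B = 0.0430

0.0430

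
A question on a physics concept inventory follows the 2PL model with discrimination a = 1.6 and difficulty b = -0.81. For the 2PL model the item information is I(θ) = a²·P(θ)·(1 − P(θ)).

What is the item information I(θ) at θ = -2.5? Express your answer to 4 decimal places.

P = 1/(1+e^{2.7040}) = 0.0627
P(1−P) = 0.0627 × 0.9373 = 0.0588
I = a² × P(1−P) = 1.6² × 0.0588 = 0.15053

0.1505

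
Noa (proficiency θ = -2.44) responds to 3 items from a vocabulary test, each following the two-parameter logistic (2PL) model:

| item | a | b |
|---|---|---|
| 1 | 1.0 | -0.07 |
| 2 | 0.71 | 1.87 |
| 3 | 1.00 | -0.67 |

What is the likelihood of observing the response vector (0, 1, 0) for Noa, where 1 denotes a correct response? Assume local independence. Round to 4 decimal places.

0.0350

P(θ) = 1 / (1 + exp(−a(θ − b)))
P_1 = 1/(1+e^{2.3700}) = 0.0855
P_2 = 1/(1+e^{3.0601}) = 0.0448
P_3 = 1/(1+e^{1.7700}) = 0.1455
L = (1−P_1) × P_2 × (1−P_3) = 0.9145 × 0.0448 × 0.8545 = 0.03499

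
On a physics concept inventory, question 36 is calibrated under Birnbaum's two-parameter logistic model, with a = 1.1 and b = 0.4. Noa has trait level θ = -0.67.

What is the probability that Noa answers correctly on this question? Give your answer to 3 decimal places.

0.236

P(θ) = 1 / (1 + exp(−a(θ − b)))
Exponent: 1.1 × (-0.67 − 0.4) = -1.1770
1/(1 + e^{1.1770}) = 0.2356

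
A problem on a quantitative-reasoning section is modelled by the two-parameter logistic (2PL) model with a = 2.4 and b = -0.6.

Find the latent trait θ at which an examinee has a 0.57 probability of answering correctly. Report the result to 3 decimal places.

-0.483

P(θ) = 1 / (1 + exp(−a(θ − b)))
logit = ln(0.5700/0.4300) = 0.2819
θ = b + logit/(a) = -0.6 + 0.2819/2.4000 = -0.4826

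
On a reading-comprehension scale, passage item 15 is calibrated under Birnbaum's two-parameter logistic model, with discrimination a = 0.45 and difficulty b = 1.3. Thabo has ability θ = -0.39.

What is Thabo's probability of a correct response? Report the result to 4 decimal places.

P(θ) = 1 / (1 + exp(−a(θ − b)))
Exponent: 0.45 × (-0.39 − 1.3) = -0.7605
1/(1 + e^{0.7605}) = 0.3185

0.3185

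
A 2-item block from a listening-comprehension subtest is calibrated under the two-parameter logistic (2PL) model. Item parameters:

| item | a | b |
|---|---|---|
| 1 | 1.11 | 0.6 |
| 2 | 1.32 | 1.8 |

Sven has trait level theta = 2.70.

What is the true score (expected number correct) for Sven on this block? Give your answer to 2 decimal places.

P(theta) = 1 / (1 + exp(−a(theta − b)))
P_1 = 1/(1+e^{-2.3310}) = 0.9114
P_2 = 1/(1+e^{-1.1880}) = 0.7664
E[score] = 0.9114 + 0.7664 = 1.6778

1.68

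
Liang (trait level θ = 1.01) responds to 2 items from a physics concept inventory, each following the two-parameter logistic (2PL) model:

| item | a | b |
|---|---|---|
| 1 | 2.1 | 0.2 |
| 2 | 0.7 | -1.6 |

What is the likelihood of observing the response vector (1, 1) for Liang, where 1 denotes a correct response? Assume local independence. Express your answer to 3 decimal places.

0.728

P(θ) = 1 / (1 + exp(−a(θ − b)))
P_1 = 1/(1+e^{-1.7010}) = 0.8457
P_2 = 1/(1+e^{-1.8270}) = 0.8614
L = P_1 × P_2 = 0.8457 × 0.8614 = 0.72846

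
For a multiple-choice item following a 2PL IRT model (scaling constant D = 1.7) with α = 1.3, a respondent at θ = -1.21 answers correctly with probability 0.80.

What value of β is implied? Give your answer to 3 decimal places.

P(θ) = 1 / (1 + exp(−D·α(θ − β)))
logit(0.80) = ln(0.80/0.20) = 1.3863
β = θ − logit/(1.7·α) = -1.21 − 1.3863/2.2100 = -1.8373

-1.837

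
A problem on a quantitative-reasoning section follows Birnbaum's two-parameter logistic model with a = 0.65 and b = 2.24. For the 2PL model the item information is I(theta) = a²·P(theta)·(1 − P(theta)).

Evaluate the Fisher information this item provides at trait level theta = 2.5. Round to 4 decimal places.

P = 1/(1+e^{-0.1690}) = 0.5421
P(1−P) = 0.5421 × 0.4579 = 0.2482
I = a² × P(1−P) = 0.65² × 0.2482 = 0.10487

0.1049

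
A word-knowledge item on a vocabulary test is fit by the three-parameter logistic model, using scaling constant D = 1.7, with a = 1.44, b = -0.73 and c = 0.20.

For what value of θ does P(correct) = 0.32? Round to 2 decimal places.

-1.44

P(θ) = c + (1 − c) · 1 / (1 + exp(−D·a(θ − b)))
Remove guessing floor: (0.32 − 0.20)/(1 − 0.20) = 0.1500
logit = ln(0.1500/0.8500) = -1.7346
θ = b + logit/(1.7·a) = -0.73 + (-1.7346)/2.4480 = -1.4386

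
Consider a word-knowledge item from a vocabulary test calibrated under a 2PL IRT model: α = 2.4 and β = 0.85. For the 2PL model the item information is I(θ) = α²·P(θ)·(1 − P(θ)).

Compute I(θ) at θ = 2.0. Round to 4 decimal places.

P = 1/(1+e^{-2.7600}) = 0.9405
P(1−P) = 0.9405 × 0.0595 = 0.0560
I = α² × P(1−P) = 2.4² × 0.0560 = 0.32245

0.3225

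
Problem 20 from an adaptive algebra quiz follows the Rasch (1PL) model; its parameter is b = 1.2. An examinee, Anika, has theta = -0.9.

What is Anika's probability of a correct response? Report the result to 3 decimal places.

P(theta) = 1 / (1 + exp(−(theta − b)))
Exponent: (-0.9 − 1.2) = -2.1000
1/(1 + e^{2.1000}) = 0.1091
P = 0.1091

0.109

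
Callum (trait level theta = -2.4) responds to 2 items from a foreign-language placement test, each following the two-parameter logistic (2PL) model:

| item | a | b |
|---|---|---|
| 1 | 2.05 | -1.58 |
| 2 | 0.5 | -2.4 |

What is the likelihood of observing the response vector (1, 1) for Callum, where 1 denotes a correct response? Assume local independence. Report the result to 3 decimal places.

P(theta) = 1 / (1 + exp(−a(theta − b)))
P_1 = 1/(1+e^{1.6810}) = 0.1570
P_2 = 1/(1+e^{0.0000}) = 0.5000
L = P_1 × P_2 = 0.1570 × 0.5000 = 0.07848

0.078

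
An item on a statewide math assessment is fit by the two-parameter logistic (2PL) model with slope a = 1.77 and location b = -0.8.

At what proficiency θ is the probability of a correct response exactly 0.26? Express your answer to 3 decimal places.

P(θ) = 1 / (1 + exp(−a(θ − b)))
logit = ln(0.2600/0.7400) = -1.0460
θ = b + logit/(a) = -0.8 + (-1.0460)/1.7700 = -1.3909

-1.391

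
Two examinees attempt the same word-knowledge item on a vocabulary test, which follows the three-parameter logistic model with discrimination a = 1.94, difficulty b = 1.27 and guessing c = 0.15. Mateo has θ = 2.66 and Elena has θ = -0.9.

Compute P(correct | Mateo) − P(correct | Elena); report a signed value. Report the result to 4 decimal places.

P(θ) = c + (1 − c) · 1 / (1 + exp(−a(θ − b)))
P(Mateo) = 0.9463  [exponent 2.6966]
P(Elena) = 0.1624  [exponent -4.2098]
Difference = 0.9463 − 0.1624 = 0.7839

0.7839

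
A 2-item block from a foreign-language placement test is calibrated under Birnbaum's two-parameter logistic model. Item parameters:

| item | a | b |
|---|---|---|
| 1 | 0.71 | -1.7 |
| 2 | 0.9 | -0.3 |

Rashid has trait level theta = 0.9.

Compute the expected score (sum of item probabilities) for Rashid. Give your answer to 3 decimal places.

P(theta) = 1 / (1 + exp(−a(theta − b)))
P_1 = 1/(1+e^{-1.8460}) = 0.8637
P_2 = 1/(1+e^{-1.0800}) = 0.7465
E[score] = 0.8637 + 0.7465 = 1.6102

1.610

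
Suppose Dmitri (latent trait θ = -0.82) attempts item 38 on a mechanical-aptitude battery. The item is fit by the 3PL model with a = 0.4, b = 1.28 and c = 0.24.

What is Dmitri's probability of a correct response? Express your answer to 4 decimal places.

P(θ) = c + (1 − c) · 1 / (1 + exp(−a(θ − b)))
Exponent: 0.4 × (-0.82 − 1.28) = -0.8400
1/(1 + e^{0.8400}) = 0.3015
P = 0.24 + 0.76 × 0.3015 = 0.4692

0.4692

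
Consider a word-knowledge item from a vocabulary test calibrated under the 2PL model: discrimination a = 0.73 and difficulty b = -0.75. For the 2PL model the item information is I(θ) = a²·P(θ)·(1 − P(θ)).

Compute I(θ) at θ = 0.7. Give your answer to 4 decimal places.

P = 1/(1+e^{-1.0585}) = 0.7424
P(1−P) = 0.7424 × 0.2576 = 0.1912
I = a² × P(1−P) = 0.73² × 0.1912 = 0.10191

0.1019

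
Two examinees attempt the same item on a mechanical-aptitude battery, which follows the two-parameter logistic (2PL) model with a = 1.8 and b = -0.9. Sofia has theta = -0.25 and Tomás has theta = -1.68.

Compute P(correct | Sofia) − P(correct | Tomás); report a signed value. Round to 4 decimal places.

P(theta) = 1 / (1 + exp(−a(theta − b)))
P(Sofia) = 0.7631  [exponent 1.1700]
P(Tomás) = 0.1972  [exponent -1.4040]
Difference = 0.7631 − 0.1972 = 0.5660

0.5660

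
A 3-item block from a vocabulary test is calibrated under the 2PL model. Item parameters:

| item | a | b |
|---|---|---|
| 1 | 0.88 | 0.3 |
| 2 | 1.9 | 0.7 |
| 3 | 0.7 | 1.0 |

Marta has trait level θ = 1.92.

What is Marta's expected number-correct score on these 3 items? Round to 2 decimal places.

P(θ) = 1 / (1 + exp(−a(θ − b)))
P_1 = 1/(1+e^{-1.4256}) = 0.8062
P_2 = 1/(1+e^{-2.3180}) = 0.9104
P_3 = 1/(1+e^{-0.6440}) = 0.6557
E[score] = 0.8062 + 0.9104 + 0.6557 = 2.3722

2.37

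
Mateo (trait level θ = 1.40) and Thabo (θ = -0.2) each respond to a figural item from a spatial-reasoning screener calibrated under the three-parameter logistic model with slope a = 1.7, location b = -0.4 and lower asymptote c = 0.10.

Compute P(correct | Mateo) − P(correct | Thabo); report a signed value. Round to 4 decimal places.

P(θ) = c + (1 − c) · 1 / (1 + exp(−a(θ − b)))
P(Mateo) = 0.9597  [exponent 3.0600]
P(Thabo) = 0.6258  [exponent 0.3400]
Difference = 0.9597 − 0.6258 = 0.3339

0.3339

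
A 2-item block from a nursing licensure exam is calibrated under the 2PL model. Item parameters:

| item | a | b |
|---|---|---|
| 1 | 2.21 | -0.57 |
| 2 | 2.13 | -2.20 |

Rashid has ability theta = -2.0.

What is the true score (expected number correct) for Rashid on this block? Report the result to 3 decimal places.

P(theta) = 1 / (1 + exp(−a(theta − b)))
P_1 = 1/(1+e^{3.1603}) = 0.0407
P_2 = 1/(1+e^{-0.4260}) = 0.6049
E[score] = 0.0407 + 0.6049 = 0.6456

0.646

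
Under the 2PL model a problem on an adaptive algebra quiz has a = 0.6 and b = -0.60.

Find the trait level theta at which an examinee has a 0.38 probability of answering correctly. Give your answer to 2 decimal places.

P(theta) = 1 / (1 + exp(−a(theta − b)))
logit = ln(0.3800/0.6200) = -0.4895
theta = b + logit/(a) = -0.60 + (-0.4895)/0.6000 = -1.4159

-1.42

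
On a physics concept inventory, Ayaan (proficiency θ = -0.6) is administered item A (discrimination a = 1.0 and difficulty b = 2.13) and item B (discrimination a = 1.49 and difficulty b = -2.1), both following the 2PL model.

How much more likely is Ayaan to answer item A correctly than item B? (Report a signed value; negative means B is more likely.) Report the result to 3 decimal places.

-0.842

P(θ) = 1 / (1 + exp(−a(θ − b)))
P_A = 0.0612
P_B = 0.9033
P_A − P_B = -0.8421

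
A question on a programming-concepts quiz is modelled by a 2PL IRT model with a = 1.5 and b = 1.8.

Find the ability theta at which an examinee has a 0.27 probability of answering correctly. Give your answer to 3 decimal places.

1.137

P(theta) = 1 / (1 + exp(−a(theta − b)))
logit = ln(0.2700/0.7300) = -0.9946
theta = b + logit/(a) = 1.8 + (-0.9946)/1.5000 = 1.1369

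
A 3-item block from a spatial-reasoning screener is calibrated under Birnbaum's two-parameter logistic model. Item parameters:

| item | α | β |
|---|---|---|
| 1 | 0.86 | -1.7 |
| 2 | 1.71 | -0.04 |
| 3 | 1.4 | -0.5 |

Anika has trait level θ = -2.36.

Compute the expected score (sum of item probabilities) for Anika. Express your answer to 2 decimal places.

0.45

P(θ) = 1 / (1 + exp(−α(θ − β)))
P_1 = 1/(1+e^{0.5676}) = 0.3618
P_2 = 1/(1+e^{3.9672}) = 0.0186
P_3 = 1/(1+e^{2.6040}) = 0.0689
E[score] = 0.3618 + 0.0186 + 0.0689 = 0.4492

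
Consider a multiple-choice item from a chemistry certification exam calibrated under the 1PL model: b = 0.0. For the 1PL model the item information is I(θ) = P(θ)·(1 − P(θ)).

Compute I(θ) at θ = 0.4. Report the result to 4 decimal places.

0.2403

P = 1/(1+e^{-0.4000}) = 0.5987
P(1−P) = 0.5987 × 0.4013 = 0.2403
I = P(1−P) = 0.24026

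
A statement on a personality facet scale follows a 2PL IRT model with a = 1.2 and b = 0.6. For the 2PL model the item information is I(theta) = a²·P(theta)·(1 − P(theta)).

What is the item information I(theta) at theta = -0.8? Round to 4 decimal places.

0.1907

P = 1/(1+e^{1.6800}) = 0.1571
P(1−P) = 0.1571 × 0.8429 = 0.1324
I = a² × P(1−P) = 1.2² × 0.1324 = 0.19068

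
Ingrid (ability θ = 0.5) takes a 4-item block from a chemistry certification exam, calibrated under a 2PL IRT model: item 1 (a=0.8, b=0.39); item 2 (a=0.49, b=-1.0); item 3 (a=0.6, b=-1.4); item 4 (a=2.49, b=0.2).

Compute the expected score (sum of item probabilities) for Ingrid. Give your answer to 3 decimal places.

2.634

P(θ) = 1 / (1 + exp(−a(θ − b)))
P_1 = 1/(1+e^{-0.0880}) = 0.5220
P_2 = 1/(1+e^{-0.7350}) = 0.6759
P_3 = 1/(1+e^{-1.1400}) = 0.7577
P_4 = 1/(1+e^{-0.7470}) = 0.6785
E[score] = 0.5220 + 0.6759 + 0.7577 + 0.6785 = 2.6341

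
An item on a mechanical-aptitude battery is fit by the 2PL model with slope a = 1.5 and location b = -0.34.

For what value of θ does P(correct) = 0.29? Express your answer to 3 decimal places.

P(θ) = 1 / (1 + exp(−a(θ − b)))
logit = ln(0.2900/0.7100) = -0.8954
θ = b + logit/(a) = -0.34 + (-0.8954)/1.5000 = -0.9369

-0.937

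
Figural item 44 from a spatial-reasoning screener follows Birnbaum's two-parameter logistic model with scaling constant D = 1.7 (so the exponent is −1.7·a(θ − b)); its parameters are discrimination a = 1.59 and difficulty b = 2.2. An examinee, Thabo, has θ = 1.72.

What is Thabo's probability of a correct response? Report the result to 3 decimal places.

P(θ) = 1 / (1 + exp(−D·a(θ − b)))
Exponent: 1.7 × 1.59 × (1.72 − 2.2) = -1.2974
1/(1 + e^{1.2974}) = 0.2146
P = 0.2146

0.215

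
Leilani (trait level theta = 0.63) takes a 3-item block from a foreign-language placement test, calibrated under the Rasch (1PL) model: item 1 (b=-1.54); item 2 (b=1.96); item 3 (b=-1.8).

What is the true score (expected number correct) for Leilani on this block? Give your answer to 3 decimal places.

2.026

P(theta) = 1 / (1 + exp(−(theta − b)))
P_1 = 1/(1+e^{-2.1700}) = 0.8975
P_2 = 1/(1+e^{1.3300}) = 0.2092
P_3 = 1/(1+e^{-2.4300}) = 0.9191
E[score] = 0.8975 + 0.2092 + 0.9191 = 2.0258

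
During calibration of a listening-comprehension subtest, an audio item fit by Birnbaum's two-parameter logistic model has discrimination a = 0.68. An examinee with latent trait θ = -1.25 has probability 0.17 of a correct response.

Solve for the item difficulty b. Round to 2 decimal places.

P(θ) = 1 / (1 + exp(−a(θ − b)))
logit(0.17) = ln(0.17/0.83) = -1.5856
b = θ − logit/(a) = -1.25 − (-1.5856)/0.6800 = 1.0818

1.08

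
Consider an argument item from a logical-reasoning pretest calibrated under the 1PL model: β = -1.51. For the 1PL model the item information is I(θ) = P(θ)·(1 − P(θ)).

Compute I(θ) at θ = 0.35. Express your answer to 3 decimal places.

0.117

P = 1/(1+e^{-1.8600}) = 0.8653
P(1−P) = 0.8653 × 0.1347 = 0.1166
I = P(1−P) = 0.11656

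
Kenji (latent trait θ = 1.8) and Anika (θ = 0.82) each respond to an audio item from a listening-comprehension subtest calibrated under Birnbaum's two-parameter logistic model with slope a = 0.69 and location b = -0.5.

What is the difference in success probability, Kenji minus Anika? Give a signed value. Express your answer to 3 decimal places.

0.117

P(θ) = 1 / (1 + exp(−a(θ − b)))
P(Kenji) = 0.8302  [exponent 1.5870]
P(Anika) = 0.7132  [exponent 0.9108]
Difference = 0.8302 − 0.7132 = 0.1170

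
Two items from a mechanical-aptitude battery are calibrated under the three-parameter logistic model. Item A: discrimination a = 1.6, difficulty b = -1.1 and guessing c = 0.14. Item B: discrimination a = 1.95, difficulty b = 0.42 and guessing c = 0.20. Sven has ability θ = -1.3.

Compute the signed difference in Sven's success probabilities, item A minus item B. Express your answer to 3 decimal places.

P(θ) = c + (1 − c) · 1 / (1 + exp(−a(θ − b)))
P_A = 0.5018
P_B = 0.2270
P_A − P_B = 0.2748

0.275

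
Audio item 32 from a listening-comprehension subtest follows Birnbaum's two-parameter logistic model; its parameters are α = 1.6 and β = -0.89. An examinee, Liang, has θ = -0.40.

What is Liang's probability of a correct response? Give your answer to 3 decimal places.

P(θ) = 1 / (1 + exp(−α(θ − β)))
Exponent: 1.6 × (-0.40 − (-0.89)) = 0.7840
1/(1 + e^{-0.7840}) = 0.6865

0.687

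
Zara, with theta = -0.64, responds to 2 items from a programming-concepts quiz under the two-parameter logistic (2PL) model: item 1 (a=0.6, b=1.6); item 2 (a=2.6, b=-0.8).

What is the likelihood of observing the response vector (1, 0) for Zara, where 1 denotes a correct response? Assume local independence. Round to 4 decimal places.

P(theta) = 1 / (1 + exp(−a(theta − b)))
P_1 = 1/(1+e^{1.3440}) = 0.2069
P_2 = 1/(1+e^{-0.4160}) = 0.6025
L = P_1 × (1−P_2) = 0.2069 × 0.3975 = 0.08222

0.0822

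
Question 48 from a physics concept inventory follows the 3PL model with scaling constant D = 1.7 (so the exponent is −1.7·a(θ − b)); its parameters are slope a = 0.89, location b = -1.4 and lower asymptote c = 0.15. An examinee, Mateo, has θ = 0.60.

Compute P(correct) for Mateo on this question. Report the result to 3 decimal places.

P(θ) = c + (1 − c) · 1 / (1 + exp(−D·a(θ − b)))
Exponent: 1.7 × 0.89 × (0.60 − (-1.4)) = 3.0260
1/(1 + e^{-3.0260}) = 0.9537
P = 0.15 + 0.85 × 0.9537 = 0.9607

0.961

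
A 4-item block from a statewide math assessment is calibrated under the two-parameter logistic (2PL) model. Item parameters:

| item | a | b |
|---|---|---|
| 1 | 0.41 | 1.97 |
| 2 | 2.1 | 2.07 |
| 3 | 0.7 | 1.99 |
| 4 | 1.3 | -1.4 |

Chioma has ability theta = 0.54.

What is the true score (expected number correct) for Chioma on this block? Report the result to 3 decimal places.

P(theta) = 1 / (1 + exp(−a(theta − b)))
P_1 = 1/(1+e^{0.5863}) = 0.3575
P_2 = 1/(1+e^{3.2130}) = 0.0387
P_3 = 1/(1+e^{1.0150}) = 0.2660
P_4 = 1/(1+e^{-2.5220}) = 0.9257
E[score] = 0.3575 + 0.0387 + 0.2660 + 0.9257 = 1.5878

1.588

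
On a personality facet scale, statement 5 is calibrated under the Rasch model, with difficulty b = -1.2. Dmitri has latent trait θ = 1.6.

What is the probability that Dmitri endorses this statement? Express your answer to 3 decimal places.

P(θ) = 1 / (1 + exp(−(θ − b)))
Exponent: (1.6 − (-1.2)) = 2.8000
1/(1 + e^{-2.8000}) = 0.9427
P = 0.9427

0.943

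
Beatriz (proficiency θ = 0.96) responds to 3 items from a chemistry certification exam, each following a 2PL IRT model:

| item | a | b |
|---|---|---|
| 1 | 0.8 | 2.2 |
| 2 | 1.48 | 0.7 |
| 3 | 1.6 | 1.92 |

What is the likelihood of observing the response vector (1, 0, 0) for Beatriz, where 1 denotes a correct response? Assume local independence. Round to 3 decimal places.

0.090

P(θ) = 1 / (1 + exp(−a(θ − b)))
P_1 = 1/(1+e^{0.9920}) = 0.2705
P_2 = 1/(1+e^{-0.3848}) = 0.5950
P_3 = 1/(1+e^{1.5360}) = 0.1771
L = P_1 × (1−P_2) × (1−P_3) = 0.2705 × 0.4050 × 0.8229 = 0.09015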